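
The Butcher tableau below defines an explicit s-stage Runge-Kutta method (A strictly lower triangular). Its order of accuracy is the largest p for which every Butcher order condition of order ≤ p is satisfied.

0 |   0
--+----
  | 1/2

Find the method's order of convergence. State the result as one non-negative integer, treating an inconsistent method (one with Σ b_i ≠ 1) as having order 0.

0

b = (1/2)
c = (0)
Σ b_i: 1/2·1 = 1/2 ≠ 1 ⇒ order 0.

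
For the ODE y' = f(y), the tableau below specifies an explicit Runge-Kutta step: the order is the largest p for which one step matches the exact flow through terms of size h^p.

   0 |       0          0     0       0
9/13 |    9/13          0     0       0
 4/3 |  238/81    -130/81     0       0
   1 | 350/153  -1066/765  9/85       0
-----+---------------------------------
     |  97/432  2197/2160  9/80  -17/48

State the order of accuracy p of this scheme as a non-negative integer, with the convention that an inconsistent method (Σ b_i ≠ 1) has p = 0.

4

b = (97/432, 2197/2160, 9/80, -17/48)
c = (0, 9/13, 4/3, 1)
Ac = (0, 0, -10/9, -14/17)
Σ b_i: 97/432·1 + 2197/2160·1 + 9/80·1 + (-17/48)·1 = 1 ✓
b·c: 2197/2160·9/13 + 9/80·4/3 + (-17/48)·1 = 1/2 ✓
b·c²: 2197/2160·81/169 + 9/80·16/9 + (-17/48)·1 = 1/3 ✓
b·Ac: 9/80·(-10/9) + (-17/48)·(-14/17) = 1/6 ✓
b·c³: 2197/2160·729/2197 + 9/80·64/27 + (-17/48)·1 = 1/4 ✓
b·(c∘Ac): 9/80·(-40/27) + (-17/48)·(-14/17) = 1/8 ✓
b·Ac²: 9/80·(-10/13) + (-17/48)·(-106/221) = 1/12 ✓
b·A²c: (-17/48)·(-2/17) = 1/24 ✓; 4 stages ⇒ order 4.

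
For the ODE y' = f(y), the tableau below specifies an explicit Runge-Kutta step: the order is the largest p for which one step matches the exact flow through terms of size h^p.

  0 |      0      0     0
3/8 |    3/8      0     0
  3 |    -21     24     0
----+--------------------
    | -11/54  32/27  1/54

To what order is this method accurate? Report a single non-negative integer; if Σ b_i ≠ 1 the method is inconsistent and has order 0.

3

b = (-11/54, 32/27, 1/54)
c = (0, 3/8, 3)
Ac = (0, 0, 9)
Σ b_i: (-11/54)·1 + 32/27·1 + 1/54·1 = 1 ✓
b·c: 32/27·3/8 + 1/54·3 = 1/2 ✓
b·c²: 32/27·9/64 + 1/54·9 = 1/3 ✓
b·Ac: 1/54·9 = 1/6 ✓; 3 stages ⇒ order 3.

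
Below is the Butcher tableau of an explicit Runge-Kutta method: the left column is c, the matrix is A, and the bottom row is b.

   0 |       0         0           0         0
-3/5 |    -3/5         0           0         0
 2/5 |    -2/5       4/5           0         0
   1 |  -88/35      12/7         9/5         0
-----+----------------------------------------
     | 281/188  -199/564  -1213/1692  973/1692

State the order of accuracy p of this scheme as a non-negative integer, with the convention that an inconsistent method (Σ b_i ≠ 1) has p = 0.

b = (281/188, -199/564, -1213/1692, 973/1692)
c = (0, -3/5, 2/5, 1)
Ac = (0, 0, -12/25, -54/175)
Σ b_i: 281/188·1 + (-199/564)·1 + (-1213/1692)·1 + 973/1692·1 = 1 ✓
b·c: (-199/564)·(-3/5) + (-1213/1692)·2/5 + 973/1692·1 = 1/2 ✓
b·c²: (-199/564)·9/25 + (-1213/1692)·4/25 + 973/1692·1 = 1/3 ✓
b·Ac: (-1213/1692)·(-12/25) + 973/1692·(-54/175) = 1/6 ✓
b·c³: (-199/564)·(-27/125) + (-1213/1692)·8/125 + 973/1692·1 = 2134/3525 ≠ 1/4 ⇒ order 3.
b·(c∘Ac): (-1213/1692)·(-24/125) + 973/1692·(-54/175) = -1403/35250 ≠ 1/8
b·Ac²: (-1213/1692)·36/125 + 973/1692·792/875 = 369/1175 ≠ 1/12
b·A²c: 973/1692·(-108/125) = -2919/5875 ≠ 1/24

3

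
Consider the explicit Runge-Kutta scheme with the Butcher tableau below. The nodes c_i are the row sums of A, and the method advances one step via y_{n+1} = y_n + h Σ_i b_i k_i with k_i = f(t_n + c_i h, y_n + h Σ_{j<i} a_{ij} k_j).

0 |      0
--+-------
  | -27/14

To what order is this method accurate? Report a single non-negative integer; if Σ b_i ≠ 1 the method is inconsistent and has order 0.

b = (-27/14)
c = (0)
Σ b_i: (-27/14)·1 = -27/14 ≠ 1 ⇒ order 0.

0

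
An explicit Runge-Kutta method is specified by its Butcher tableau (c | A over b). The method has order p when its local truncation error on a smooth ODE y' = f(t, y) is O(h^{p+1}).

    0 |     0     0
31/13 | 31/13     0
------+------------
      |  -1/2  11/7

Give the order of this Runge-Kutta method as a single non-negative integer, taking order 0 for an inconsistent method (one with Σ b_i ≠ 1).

b = (-1/2, 11/7)
c = (0, 31/13)
Σ b_i: (-1/2)·1 + 11/7·1 = 15/14 ≠ 1 ⇒ order 0.

0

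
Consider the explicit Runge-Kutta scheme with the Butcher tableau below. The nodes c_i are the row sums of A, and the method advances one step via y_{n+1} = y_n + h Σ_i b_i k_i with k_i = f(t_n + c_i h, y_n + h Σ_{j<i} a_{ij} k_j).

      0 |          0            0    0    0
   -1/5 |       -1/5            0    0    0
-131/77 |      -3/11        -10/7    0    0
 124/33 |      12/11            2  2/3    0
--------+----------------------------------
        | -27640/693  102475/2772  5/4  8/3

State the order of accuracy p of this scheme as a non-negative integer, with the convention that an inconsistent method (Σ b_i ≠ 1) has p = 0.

b = (-27640/693, 102475/2772, 5/4, 8/3)
c = (0, -1/5, -131/77, 124/33)
Ac = (0, 0, 2/7, -1772/1155)
Σ b_i: (-27640/693)·1 + 102475/2772·1 + 5/4·1 + 8/3·1 = 1 ✓
b·c: 102475/2772·(-1/5) + 5/4·(-131/77) + 8/3·124/33 = 1/2 ✓
b·c²: 102475/2772·1/25 + 5/4·17161/5929 + 8/3·15376/1089 = 6843293/160083 ≠ 1/3 ⇒ order 2.
b·Ac: 5/4·2/7 + 8/3·(-1772/1155) = -25877/6930 ≠ 1/6

2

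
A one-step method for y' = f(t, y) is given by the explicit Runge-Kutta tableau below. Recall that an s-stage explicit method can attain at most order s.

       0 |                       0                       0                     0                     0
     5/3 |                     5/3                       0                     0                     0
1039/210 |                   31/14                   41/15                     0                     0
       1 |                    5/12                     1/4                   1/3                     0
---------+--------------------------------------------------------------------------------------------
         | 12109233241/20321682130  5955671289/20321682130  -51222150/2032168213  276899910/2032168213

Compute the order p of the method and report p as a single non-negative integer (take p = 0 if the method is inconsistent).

3

b = (12109233241/20321682130, 5955671289/20321682130, -51222150/2032168213, 276899910/2032168213)
c = (0, 5/3, 1039/210, 1)
Ac = (0, 0, 41/9, 2603/1260)
Σ b_i: 12109233241/20321682130·1 + 5955671289/20321682130·1 + (-51222150/2032168213)·1 + 276899910/2032168213·1 = 1 ✓
b·c: 5955671289/20321682130·5/3 + (-51222150/2032168213)·1039/210 + 276899910/2032168213·1 = 1/2 ✓
b·c²: 5955671289/20321682130·25/9 + (-51222150/2032168213)·1079521/44100 + 276899910/2032168213·1 = 1/3 ✓
b·Ac: (-51222150/2032168213)·41/9 + 276899910/2032168213·2603/1260 = 1/6 ✓
b·c³: 5955671289/20321682130·125/27 + (-51222150/2032168213)·1121622319/9261000 + 276899910/2032168213·1 = -3993550469261/2560531948380 ≠ 1/4 ⇒ order 3.
b·(c∘Ac): (-51222150/2032168213)·42599/1890 + 276899910/2032168213·2603/1260 = -3494783077/12193009278 ≠ 1/8
b·Ac²: (-51222150/2032168213)·205/27 + 276899910/2032168213·292849/33075 = 649778088808/640132987095 ≠ 1/12
b·A²c: 276899910/2032168213·41/27 = 3784298770/18289513917 ≠ 1/24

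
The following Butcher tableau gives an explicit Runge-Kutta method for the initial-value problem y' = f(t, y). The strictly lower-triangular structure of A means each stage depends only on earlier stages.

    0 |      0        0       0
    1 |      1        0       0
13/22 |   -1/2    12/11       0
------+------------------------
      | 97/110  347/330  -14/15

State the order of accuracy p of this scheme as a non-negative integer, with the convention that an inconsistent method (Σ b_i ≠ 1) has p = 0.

b = (97/110, 347/330, -14/15)
c = (0, 1, 13/22)
Ac = (0, 0, 12/11)
Σ b_i: 97/110·1 + 347/330·1 + (-14/15)·1 = 1 ✓
b·c: 347/330·1 + (-14/15)·13/22 = 1/2 ✓
b·c²: 347/330·1 + (-14/15)·169/484 = 439/605 ≠ 1/3 ⇒ order 2.
b·Ac: (-14/15)·12/11 = -56/55 ≠ 1/6

2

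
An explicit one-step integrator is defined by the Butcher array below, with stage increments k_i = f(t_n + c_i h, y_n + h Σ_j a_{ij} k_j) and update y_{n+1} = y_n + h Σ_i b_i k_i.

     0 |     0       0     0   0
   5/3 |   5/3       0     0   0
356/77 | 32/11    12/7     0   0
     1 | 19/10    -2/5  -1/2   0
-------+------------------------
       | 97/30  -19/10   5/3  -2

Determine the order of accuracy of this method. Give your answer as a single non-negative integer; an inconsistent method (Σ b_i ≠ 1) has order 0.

1

b = (97/30, -19/10, 5/3, -2)
c = (0, 5/3, 356/77, 1)
Ac = (0, 0, 20/7, -688/231)
Σ b_i: 97/30·1 + (-19/10)·1 + 5/3·1 + (-2)·1 = 1 ✓
b·c: (-19/10)·5/3 + 5/3·356/77 + (-2)·1 = 391/154 ≠ 1/2 ⇒ order 1.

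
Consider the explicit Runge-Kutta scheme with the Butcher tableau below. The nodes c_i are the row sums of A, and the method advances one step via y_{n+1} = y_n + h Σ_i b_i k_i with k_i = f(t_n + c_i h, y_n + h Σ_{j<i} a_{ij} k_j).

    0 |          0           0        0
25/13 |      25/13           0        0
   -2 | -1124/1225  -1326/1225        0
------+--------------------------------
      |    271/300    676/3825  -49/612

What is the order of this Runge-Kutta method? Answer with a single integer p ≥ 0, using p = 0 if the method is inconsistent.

b = (271/300, 676/3825, -49/612)
c = (0, 25/13, -2)
Ac = (0, 0, -102/49)
Σ b_i: 271/300·1 + 676/3825·1 + (-49/612)·1 = 1 ✓
b·c: 676/3825·25/13 + (-49/612)·(-2) = 1/2 ✓
b·c²: 676/3825·625/169 + (-49/612)·4 = 1/3 ✓
b·Ac: (-49/612)·(-102/49) = 1/6 ✓; 3 stages ⇒ order 3.

3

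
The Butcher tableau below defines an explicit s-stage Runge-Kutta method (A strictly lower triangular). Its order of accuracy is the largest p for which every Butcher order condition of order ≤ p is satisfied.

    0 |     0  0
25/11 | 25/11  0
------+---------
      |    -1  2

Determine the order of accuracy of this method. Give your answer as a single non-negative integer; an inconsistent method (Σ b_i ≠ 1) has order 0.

1

b = (-1, 2)
c = (0, 25/11)
Σ b_i: (-1)·1 + 2·1 = 1 ✓
b·c: 2·25/11 = 50/11 ≠ 1/2 ⇒ order 1.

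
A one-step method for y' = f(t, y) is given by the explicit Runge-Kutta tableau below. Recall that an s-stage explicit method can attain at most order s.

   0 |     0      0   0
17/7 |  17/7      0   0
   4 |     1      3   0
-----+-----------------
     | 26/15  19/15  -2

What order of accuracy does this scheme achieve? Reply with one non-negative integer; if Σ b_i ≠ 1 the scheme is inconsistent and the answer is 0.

1

b = (26/15, 19/15, -2)
c = (0, 17/7, 4)
Ac = (0, 0, 51/7)
Σ b_i: 26/15·1 + 19/15·1 + (-2)·1 = 1 ✓
b·c: 19/15·17/7 + (-2)·4 = -517/105 ≠ 1/2 ⇒ order 1.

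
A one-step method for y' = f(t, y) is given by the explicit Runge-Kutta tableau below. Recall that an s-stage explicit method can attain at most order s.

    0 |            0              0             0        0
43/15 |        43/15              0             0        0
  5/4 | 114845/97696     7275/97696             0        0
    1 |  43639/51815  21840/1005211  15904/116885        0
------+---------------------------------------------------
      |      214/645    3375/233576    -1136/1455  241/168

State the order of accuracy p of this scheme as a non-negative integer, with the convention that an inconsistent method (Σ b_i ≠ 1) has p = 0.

b = (214/645, 3375/233576, -1136/1455, 241/168)
c = (0, 43/15, 5/4, 1)
Ac = (0, 0, 485/2272, 56/241)
Σ b_i: 214/645·1 + 3375/233576·1 + (-1136/1455)·1 + 241/168·1 = 1 ✓
b·c: 3375/233576·43/15 + (-1136/1455)·5/4 + 241/168·1 = 1/2 ✓
b·c²: 3375/233576·1849/225 + (-1136/1455)·25/16 + 241/168·1 = 1/3 ✓
b·Ac: (-1136/1455)·485/2272 + 241/168·56/241 = 1/6 ✓
b·c³: 3375/233576·79507/3375 + (-1136/1455)·125/64 + 241/168·1 = 1/4 ✓
b·(c∘Ac): (-1136/1455)·2425/9088 + 241/168·56/241 = 1/8 ✓
b·Ac²: (-1136/1455)·4171/6816 + 241/168·1414/3615 = 1/12 ✓
b·A²c: 241/168·7/241 = 1/24 ✓; 4 stages ⇒ order 4.

4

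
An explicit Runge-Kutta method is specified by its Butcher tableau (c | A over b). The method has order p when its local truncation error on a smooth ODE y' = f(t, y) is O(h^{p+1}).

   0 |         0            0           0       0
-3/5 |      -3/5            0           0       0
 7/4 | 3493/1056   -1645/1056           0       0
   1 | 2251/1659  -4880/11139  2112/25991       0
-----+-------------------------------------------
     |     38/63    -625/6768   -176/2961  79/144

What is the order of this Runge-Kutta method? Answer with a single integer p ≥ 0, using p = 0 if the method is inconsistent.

4

b = (38/63, -625/6768, -176/2961, 79/144)
c = (0, -3/5, 7/4, 1)
Ac = (0, 0, 329/352, 32/79)
Σ b_i: 38/63·1 + (-625/6768)·1 + (-176/2961)·1 + 79/144·1 = 1 ✓
b·c: (-625/6768)·(-3/5) + (-176/2961)·7/4 + 79/144·1 = 1/2 ✓
b·c²: (-625/6768)·9/25 + (-176/2961)·49/16 + 79/144·1 = 1/3 ✓
b·Ac: (-176/2961)·329/352 + 79/144·32/79 = 1/6 ✓
b·c³: (-625/6768)·(-27/125) + (-176/2961)·343/64 + 79/144·1 = 1/4 ✓
b·(c∘Ac): (-176/2961)·2303/1408 + 79/144·32/79 = 1/8 ✓
b·Ac²: (-176/2961)·(-987/1760) + 79/144·36/395 = 1/12 ✓
b·A²c: 79/144·6/79 = 1/24 ✓; 4 stages ⇒ order 4.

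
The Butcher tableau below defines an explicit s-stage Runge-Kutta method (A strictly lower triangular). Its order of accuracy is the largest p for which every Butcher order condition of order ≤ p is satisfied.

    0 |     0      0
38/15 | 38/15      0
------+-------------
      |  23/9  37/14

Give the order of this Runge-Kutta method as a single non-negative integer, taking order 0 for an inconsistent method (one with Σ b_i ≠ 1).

b = (23/9, 37/14)
c = (0, 38/15)
Σ b_i: 23/9·1 + 37/14·1 = 655/126 ≠ 1 ⇒ order 0.

0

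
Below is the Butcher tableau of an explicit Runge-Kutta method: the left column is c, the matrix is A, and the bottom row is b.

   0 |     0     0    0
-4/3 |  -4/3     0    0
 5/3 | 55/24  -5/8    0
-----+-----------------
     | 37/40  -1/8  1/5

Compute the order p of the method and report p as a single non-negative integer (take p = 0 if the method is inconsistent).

3

b = (37/40, -1/8, 1/5)
c = (0, -4/3, 5/3)
Ac = (0, 0, 5/6)
Σ b_i: 37/40·1 + (-1/8)·1 + 1/5·1 = 1 ✓
b·c: (-1/8)·(-4/3) + 1/5·5/3 = 1/2 ✓
b·c²: (-1/8)·16/9 + 1/5·25/9 = 1/3 ✓
b·Ac: 1/5·5/6 = 1/6 ✓; 3 stages ⇒ order 3.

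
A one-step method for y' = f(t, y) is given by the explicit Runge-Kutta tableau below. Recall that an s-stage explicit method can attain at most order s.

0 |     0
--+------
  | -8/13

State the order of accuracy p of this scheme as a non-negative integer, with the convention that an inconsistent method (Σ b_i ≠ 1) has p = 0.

0

b = (-8/13)
c = (0)
Σ b_i: (-8/13)·1 = -8/13 ≠ 1 ⇒ order 0.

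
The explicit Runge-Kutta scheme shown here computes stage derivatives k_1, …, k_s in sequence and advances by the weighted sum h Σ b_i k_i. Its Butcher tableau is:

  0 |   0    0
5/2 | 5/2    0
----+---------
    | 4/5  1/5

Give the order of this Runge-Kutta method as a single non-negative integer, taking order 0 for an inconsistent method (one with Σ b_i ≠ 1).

2

b = (4/5, 1/5)
c = (0, 5/2)
Σ b_i: 4/5·1 + 1/5·1 = 1 ✓
b·c: 1/5·5/2 = 1/2 ✓; 2 stages ⇒ order 2.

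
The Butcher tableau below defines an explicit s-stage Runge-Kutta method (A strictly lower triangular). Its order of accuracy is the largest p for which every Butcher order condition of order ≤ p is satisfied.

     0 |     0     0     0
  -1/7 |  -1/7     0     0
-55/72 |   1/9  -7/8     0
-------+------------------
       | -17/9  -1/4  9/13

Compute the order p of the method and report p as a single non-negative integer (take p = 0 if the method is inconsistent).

b = (-17/9, -1/4, 9/13)
c = (0, -1/7, -55/72)
Ac = (0, 0, 1/8)
Σ b_i: (-17/9)·1 + (-1/4)·1 + 9/13·1 = -677/468 ≠ 1 ⇒ order 0.

0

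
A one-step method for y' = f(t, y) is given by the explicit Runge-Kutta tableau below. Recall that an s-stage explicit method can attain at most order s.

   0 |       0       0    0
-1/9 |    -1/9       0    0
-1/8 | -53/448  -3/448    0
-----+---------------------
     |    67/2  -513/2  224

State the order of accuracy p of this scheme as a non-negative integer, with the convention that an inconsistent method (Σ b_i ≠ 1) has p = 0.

3

b = (67/2, -513/2, 224)
c = (0, -1/9, -1/8)
Ac = (0, 0, 1/1344)
Σ b_i: 67/2·1 + (-513/2)·1 + 224·1 = 1 ✓
b·c: (-513/2)·(-1/9) + 224·(-1/8) = 1/2 ✓
b·c²: (-513/2)·1/81 + 224·1/64 = 1/3 ✓
b·Ac: 224·1/1344 = 1/6 ✓; 3 stages ⇒ order 3.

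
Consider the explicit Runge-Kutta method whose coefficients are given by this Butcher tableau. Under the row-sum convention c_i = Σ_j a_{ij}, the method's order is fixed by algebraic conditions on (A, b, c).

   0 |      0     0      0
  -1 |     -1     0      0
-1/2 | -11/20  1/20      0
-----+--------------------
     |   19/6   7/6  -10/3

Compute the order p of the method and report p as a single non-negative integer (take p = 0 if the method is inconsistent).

b = (19/6, 7/6, -10/3)
c = (0, -1, -1/2)
Ac = (0, 0, -1/20)
Σ b_i: 19/6·1 + 7/6·1 + (-10/3)·1 = 1 ✓
b·c: 7/6·(-1) + (-10/3)·(-1/2) = 1/2 ✓
b·c²: 7/6·1 + (-10/3)·1/4 = 1/3 ✓
b·Ac: (-10/3)·(-1/20) = 1/6 ✓; 3 stages ⇒ order 3.

3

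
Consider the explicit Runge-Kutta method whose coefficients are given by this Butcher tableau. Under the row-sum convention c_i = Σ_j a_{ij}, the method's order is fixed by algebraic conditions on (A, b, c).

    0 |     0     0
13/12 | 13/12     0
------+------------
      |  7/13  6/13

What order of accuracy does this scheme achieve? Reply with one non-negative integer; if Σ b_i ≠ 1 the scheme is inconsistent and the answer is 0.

2

b = (7/13, 6/13)
c = (0, 13/12)
Σ b_i: 7/13·1 + 6/13·1 = 1 ✓
b·c: 6/13·13/12 = 1/2 ✓; 2 stages ⇒ order 2.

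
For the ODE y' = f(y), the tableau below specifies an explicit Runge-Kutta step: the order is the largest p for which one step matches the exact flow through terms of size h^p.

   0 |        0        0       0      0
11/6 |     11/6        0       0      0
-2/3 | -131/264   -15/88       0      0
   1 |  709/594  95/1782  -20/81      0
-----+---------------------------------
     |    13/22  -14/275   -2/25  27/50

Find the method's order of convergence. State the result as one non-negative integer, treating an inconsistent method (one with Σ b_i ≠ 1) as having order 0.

b = (13/22, -14/275, -2/25, 27/50)
c = (0, 11/6, -2/3, 1)
Ac = (0, 0, -5/16, 85/324)
Σ b_i: 13/22·1 + (-14/275)·1 + (-2/25)·1 + 27/50·1 = 1 ✓
b·c: (-14/275)·11/6 + (-2/25)·(-2/3) + 27/50·1 = 1/2 ✓
b·c²: (-14/275)·121/36 + (-2/25)·4/9 + 27/50·1 = 1/3 ✓
b·Ac: (-2/25)·(-5/16) + 27/50·85/324 = 1/6 ✓
b·c³: (-14/275)·1331/216 + (-2/25)·(-8/27) + 27/50·1 = 1/4 ✓
b·(c∘Ac): (-2/25)·5/24 + 27/50·85/324 = 1/8 ✓
b·Ac²: (-2/25)·(-55/96) + 27/50·5/72 = 1/12 ✓
b·A²c: 27/50·25/324 = 1/24 ✓; 4 stages ⇒ order 4.

4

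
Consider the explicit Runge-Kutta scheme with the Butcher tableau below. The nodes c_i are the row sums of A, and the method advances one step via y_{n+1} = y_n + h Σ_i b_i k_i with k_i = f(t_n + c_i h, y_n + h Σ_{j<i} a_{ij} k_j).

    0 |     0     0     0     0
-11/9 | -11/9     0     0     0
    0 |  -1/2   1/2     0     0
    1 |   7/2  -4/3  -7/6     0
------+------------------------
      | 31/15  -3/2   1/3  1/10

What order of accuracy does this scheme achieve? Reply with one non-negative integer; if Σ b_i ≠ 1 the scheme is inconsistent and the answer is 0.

b = (31/15, -3/2, 1/3, 1/10)
c = (0, -11/9, 0, 1)
Ac = (0, 0, -11/18, 44/27)
Σ b_i: 31/15·1 + (-3/2)·1 + 1/3·1 + 1/10·1 = 1 ✓
b·c: (-3/2)·(-11/9) + 1/10·1 = 29/15 ≠ 1/2 ⇒ order 1.

1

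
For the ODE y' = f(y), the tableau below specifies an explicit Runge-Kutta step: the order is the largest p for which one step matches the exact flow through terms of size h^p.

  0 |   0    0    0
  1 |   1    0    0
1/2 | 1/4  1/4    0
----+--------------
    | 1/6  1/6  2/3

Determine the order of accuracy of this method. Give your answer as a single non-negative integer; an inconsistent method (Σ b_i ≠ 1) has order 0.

b = (1/6, 1/6, 2/3)
c = (0, 1, 1/2)
Ac = (0, 0, 1/4)
Σ b_i: 1/6·1 + 1/6·1 + 2/3·1 = 1 ✓
b·c: 1/6·1 + 2/3·1/2 = 1/2 ✓
b·c²: 1/6·1 + 2/3·1/4 = 1/3 ✓
b·Ac: 2/3·1/4 = 1/6 ✓; 3 stages ⇒ order 3.

3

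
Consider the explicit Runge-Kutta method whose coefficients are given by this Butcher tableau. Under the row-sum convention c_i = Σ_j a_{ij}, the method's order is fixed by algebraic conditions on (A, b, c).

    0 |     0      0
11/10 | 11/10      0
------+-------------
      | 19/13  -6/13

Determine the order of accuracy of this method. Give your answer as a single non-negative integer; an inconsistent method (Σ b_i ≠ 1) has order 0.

1

b = (19/13, -6/13)
c = (0, 11/10)
Σ b_i: 19/13·1 + (-6/13)·1 = 1 ✓
b·c: (-6/13)·11/10 = -33/65 ≠ 1/2 ⇒ order 1.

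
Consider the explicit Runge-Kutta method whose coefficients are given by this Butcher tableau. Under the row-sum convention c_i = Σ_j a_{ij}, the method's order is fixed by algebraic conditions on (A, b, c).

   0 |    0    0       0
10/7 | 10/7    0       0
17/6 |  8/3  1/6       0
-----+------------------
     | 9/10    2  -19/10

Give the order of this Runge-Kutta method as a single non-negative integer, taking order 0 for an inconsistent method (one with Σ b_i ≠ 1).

1

b = (9/10, 2, -19/10)
c = (0, 10/7, 17/6)
Ac = (0, 0, 5/21)
Σ b_i: 9/10·1 + 2·1 + (-19/10)·1 = 1 ✓
b·c: 2·10/7 + (-19/10)·17/6 = -1061/420 ≠ 1/2 ⇒ order 1.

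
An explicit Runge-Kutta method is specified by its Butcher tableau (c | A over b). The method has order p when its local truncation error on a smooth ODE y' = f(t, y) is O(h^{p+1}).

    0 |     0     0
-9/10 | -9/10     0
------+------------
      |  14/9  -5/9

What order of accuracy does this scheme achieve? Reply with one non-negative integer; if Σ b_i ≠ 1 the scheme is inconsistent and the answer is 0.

b = (14/9, -5/9)
c = (0, -9/10)
Σ b_i: 14/9·1 + (-5/9)·1 = 1 ✓
b·c: (-5/9)·(-9/10) = 1/2 ✓; 2 stages ⇒ order 2.

2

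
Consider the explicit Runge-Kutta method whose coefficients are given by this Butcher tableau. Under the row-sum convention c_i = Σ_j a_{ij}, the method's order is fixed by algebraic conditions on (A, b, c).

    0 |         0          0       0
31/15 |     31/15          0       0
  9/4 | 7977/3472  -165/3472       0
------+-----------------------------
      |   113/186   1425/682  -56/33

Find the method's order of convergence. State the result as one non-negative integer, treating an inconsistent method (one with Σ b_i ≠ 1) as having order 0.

3

b = (113/186, 1425/682, -56/33)
c = (0, 31/15, 9/4)
Ac = (0, 0, -11/112)
Σ b_i: 113/186·1 + 1425/682·1 + (-56/33)·1 = 1 ✓
b·c: 1425/682·31/15 + (-56/33)·9/4 = 1/2 ✓
b·c²: 1425/682·961/225 + (-56/33)·81/16 = 1/3 ✓
b·Ac: (-56/33)·(-11/112) = 1/6 ✓; 3 stages ⇒ order 3.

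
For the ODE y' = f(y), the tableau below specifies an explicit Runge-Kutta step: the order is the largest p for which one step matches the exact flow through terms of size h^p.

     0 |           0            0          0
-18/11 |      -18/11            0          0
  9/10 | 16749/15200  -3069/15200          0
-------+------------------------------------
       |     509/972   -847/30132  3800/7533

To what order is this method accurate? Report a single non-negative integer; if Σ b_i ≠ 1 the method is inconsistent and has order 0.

b = (509/972, -847/30132, 3800/7533)
c = (0, -18/11, 9/10)
Ac = (0, 0, 2511/7600)
Σ b_i: 509/972·1 + (-847/30132)·1 + 3800/7533·1 = 1 ✓
b·c: (-847/30132)·(-18/11) + 3800/7533·9/10 = 1/2 ✓
b·c²: (-847/30132)·324/121 + 3800/7533·81/100 = 1/3 ✓
b·Ac: 3800/7533·2511/7600 = 1/6 ✓; 3 stages ⇒ order 3.

3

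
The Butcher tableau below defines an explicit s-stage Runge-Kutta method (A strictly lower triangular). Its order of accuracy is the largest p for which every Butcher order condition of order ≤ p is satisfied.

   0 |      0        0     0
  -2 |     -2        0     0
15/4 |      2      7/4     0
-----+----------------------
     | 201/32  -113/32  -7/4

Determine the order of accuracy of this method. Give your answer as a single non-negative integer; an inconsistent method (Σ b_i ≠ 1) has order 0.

2

b = (201/32, -113/32, -7/4)
c = (0, -2, 15/4)
Ac = (0, 0, -7/2)
Σ b_i: 201/32·1 + (-113/32)·1 + (-7/4)·1 = 1 ✓
b·c: (-113/32)·(-2) + (-7/4)·15/4 = 1/2 ✓
b·c²: (-113/32)·4 + (-7/4)·225/16 = -2479/64 ≠ 1/3 ⇒ order 2.
b·Ac: (-7/4)·(-7/2) = 49/8 ≠ 1/6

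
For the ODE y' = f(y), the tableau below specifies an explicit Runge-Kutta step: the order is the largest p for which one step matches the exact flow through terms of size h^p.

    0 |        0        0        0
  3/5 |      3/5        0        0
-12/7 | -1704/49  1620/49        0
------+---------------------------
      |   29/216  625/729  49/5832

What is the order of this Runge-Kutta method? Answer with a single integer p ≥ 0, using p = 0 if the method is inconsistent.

b = (29/216, 625/729, 49/5832)
c = (0, 3/5, -12/7)
Ac = (0, 0, 972/49)
Σ b_i: 29/216·1 + 625/729·1 + 49/5832·1 = 1 ✓
b·c: 625/729·3/5 + 49/5832·(-12/7) = 1/2 ✓
b·c²: 625/729·9/25 + 49/5832·144/49 = 1/3 ✓
b·Ac: 49/5832·972/49 = 1/6 ✓; 3 stages ⇒ order 3.

3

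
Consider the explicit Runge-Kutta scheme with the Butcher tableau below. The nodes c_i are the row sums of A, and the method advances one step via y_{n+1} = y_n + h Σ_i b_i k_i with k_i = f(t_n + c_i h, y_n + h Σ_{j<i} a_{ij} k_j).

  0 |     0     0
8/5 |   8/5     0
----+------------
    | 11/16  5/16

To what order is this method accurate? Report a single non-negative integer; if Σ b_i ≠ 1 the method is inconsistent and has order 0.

2

b = (11/16, 5/16)
c = (0, 8/5)
Σ b_i: 11/16·1 + 5/16·1 = 1 ✓
b·c: 5/16·8/5 = 1/2 ✓; 2 stages ⇒ order 2.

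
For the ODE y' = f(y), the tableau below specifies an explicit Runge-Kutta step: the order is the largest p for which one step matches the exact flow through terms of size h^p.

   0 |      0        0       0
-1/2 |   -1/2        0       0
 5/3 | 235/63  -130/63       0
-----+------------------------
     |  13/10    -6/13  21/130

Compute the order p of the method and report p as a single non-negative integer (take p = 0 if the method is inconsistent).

3

b = (13/10, -6/13, 21/130)
c = (0, -1/2, 5/3)
Ac = (0, 0, 65/63)
Σ b_i: 13/10·1 + (-6/13)·1 + 21/130·1 = 1 ✓
b·c: (-6/13)·(-1/2) + 21/130·5/3 = 1/2 ✓
b·c²: (-6/13)·1/4 + 21/130·25/9 = 1/3 ✓
b·Ac: 21/130·65/63 = 1/6 ✓; 3 stages ⇒ order 3.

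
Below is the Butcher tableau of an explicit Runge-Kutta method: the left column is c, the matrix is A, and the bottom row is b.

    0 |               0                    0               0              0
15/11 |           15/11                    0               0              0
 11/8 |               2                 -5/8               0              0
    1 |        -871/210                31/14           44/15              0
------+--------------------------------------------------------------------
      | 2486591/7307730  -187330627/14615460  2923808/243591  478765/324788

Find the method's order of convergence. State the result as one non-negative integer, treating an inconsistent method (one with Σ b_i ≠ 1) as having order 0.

b = (2486591/7307730, -187330627/14615460, 2923808/243591, 478765/324788)
c = (0, 15/11, 11/8, 1)
Ac = (0, 0, -75/88, 8146/1155)
Σ b_i: 2486591/7307730·1 + (-187330627/14615460)·1 + 2923808/243591·1 + 478765/324788·1 = 1 ✓
b·c: (-187330627/14615460)·15/11 + 2923808/243591·11/8 + 478765/324788·1 = 1/2 ✓
b·c²: (-187330627/14615460)·225/121 + 2923808/243591·121/64 + 478765/324788·1 = 1/3 ✓
b·Ac: 2923808/243591·(-75/88) + 478765/324788·8146/1155 = 1/6 ✓
b·c³: (-187330627/14615460)·3375/1331 + 2923808/243591·1331/512 + 478765/324788·1 = 7562209/42872016 ≠ 1/4 ⇒ order 3.
b·(c∘Ac): 2923808/243591·(-75/64) + 478765/324788·8146/1155 = -9832429/2679501 ≠ 1/8
b·Ac²: 2923808/243591·(-1125/968) + 478765/324788·1964357/203280 = 50560673/171488064 ≠ 1/12
b·A²c: 478765/324788·(-5/2) = -2393825/649576 ≠ 1/24

3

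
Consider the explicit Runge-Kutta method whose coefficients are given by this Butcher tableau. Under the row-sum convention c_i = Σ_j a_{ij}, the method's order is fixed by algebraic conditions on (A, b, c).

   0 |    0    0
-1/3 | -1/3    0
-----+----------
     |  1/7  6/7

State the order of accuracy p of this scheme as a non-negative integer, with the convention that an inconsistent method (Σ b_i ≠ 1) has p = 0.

b = (1/7, 6/7)
c = (0, -1/3)
Σ b_i: 1/7·1 + 6/7·1 = 1 ✓
b·c: 6/7·(-1/3) = -2/7 ≠ 1/2 ⇒ order 1.

1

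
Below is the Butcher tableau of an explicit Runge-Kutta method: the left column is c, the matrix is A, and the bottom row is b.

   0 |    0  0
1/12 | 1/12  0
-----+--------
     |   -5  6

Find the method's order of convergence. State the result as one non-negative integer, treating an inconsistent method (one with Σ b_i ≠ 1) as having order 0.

b = (-5, 6)
c = (0, 1/12)
Σ b_i: (-5)·1 + 6·1 = 1 ✓
b·c: 6·1/12 = 1/2 ✓; 2 stages ⇒ order 2.

2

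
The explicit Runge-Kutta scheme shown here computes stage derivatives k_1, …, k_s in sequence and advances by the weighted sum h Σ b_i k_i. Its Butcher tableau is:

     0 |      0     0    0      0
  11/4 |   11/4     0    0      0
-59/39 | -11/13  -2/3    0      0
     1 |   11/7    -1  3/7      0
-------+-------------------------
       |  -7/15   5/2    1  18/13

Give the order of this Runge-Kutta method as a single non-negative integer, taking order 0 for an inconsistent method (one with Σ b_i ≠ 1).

0

b = (-7/15, 5/2, 1, 18/13)
c = (0, 11/4, -59/39, 1)
Ac = (0, 0, -11/6, -1237/364)
Σ b_i: (-7/15)·1 + 5/2·1 + 1·1 + 18/13·1 = 1723/390 ≠ 1 ⇒ order 0.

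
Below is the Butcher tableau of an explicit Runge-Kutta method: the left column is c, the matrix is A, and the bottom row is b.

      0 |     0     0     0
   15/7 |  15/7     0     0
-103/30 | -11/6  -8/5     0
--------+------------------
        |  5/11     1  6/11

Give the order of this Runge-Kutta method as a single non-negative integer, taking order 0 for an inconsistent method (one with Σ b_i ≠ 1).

b = (5/11, 1, 6/11)
c = (0, 15/7, -103/30)
Ac = (0, 0, -24/7)
Σ b_i: 5/11·1 + 1·1 + 6/11·1 = 2 ≠ 1 ⇒ order 0.

0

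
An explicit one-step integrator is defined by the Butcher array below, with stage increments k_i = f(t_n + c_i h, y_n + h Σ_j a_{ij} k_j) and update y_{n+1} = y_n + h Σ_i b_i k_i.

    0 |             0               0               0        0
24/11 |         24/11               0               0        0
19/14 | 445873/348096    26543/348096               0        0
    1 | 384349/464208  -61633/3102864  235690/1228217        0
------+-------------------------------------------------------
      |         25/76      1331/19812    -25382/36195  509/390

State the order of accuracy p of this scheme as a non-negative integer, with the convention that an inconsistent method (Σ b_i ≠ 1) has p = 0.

4

b = (25/76, 1331/19812, -25382/36195, 509/390)
c = (0, 24/11, 19/14, 1)
Ac = (0, 0, 2413/14504, 221/1018)
Σ b_i: 25/76·1 + 1331/19812·1 + (-25382/36195)·1 + 509/390·1 = 1 ✓
b·c: 1331/19812·24/11 + (-25382/36195)·19/14 + 509/390·1 = 1/2 ✓
b·c²: 1331/19812·576/121 + (-25382/36195)·361/196 + 509/390·1 = 1/3 ✓
b·Ac: (-25382/36195)·2413/14504 + 509/390·221/1018 = 1/6 ✓
b·c³: 1331/19812·13824/1331 + (-25382/36195)·6859/2744 + 509/390·1 = 1/4 ✓
b·(c∘Ac): (-25382/36195)·45847/203056 + 509/390·221/1018 = 1/8 ✓
b·Ac²: (-25382/36195)·7239/19943 + 509/390·2899/11198 = 1/12 ✓
b·A²c: 509/390·65/2036 = 1/24 ✓; 4 stages ⇒ order 4.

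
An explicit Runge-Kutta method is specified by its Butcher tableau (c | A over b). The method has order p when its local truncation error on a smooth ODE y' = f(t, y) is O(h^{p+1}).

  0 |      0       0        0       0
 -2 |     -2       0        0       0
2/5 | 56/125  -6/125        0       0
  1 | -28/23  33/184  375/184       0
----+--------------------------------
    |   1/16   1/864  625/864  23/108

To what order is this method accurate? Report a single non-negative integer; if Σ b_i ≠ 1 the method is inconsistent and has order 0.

4

b = (1/16, 1/864, 625/864, 23/108)
c = (0, -2, 2/5, 1)
Ac = (0, 0, 12/125, 21/46)
Σ b_i: 1/16·1 + 1/864·1 + 625/864·1 + 23/108·1 = 1 ✓
b·c: 1/864·(-2) + 625/864·2/5 + 23/108·1 = 1/2 ✓
b·c²: 1/864·4 + 625/864·4/25 + 23/108·1 = 1/3 ✓
b·Ac: 625/864·12/125 + 23/108·21/46 = 1/6 ✓
b·c³: 1/864·(-8) + 625/864·8/125 + 23/108·1 = 1/4 ✓
b·(c∘Ac): 625/864·24/625 + 23/108·21/46 = 1/8 ✓
b·Ac²: 625/864·(-24/125) + 23/108·24/23 = 1/12 ✓
b·A²c: 23/108·9/46 = 1/24 ✓; 4 stages ⇒ order 4.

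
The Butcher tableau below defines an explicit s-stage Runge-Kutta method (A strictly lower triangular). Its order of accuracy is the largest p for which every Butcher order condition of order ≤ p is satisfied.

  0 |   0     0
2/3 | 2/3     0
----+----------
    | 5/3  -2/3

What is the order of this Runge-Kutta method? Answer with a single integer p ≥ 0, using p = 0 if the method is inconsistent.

b = (5/3, -2/3)
c = (0, 2/3)
Σ b_i: 5/3·1 + (-2/3)·1 = 1 ✓
b·c: (-2/3)·2/3 = -4/9 ≠ 1/2 ⇒ order 1.

1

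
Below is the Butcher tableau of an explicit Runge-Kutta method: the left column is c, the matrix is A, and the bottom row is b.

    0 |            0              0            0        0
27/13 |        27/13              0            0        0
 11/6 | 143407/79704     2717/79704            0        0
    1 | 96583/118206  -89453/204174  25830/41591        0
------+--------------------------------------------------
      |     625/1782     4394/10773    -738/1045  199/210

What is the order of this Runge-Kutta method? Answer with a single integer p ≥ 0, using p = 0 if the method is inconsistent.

4

b = (625/1782, 4394/10773, -738/1045, 199/210)
c = (0, 27/13, 11/6, 1)
Ac = (0, 0, 209/2952, 91/398)
Σ b_i: 625/1782·1 + 4394/10773·1 + (-738/1045)·1 + 199/210·1 = 1 ✓
b·c: 4394/10773·27/13 + (-738/1045)·11/6 + 199/210·1 = 1/2 ✓
b·c²: 4394/10773·729/169 + (-738/1045)·121/36 + 199/210·1 = 1/3 ✓
b·Ac: (-738/1045)·209/2952 + 199/210·91/398 = 1/6 ✓
b·c³: 4394/10773·19683/2197 + (-738/1045)·1331/216 + 199/210·1 = 1/4 ✓
b·(c∘Ac): (-738/1045)·2299/17712 + 199/210·91/398 = 1/8 ✓
b·Ac²: (-738/1045)·627/4264 + 199/210·511/2587 = 1/12 ✓
b·A²c: 199/210·35/796 = 1/24 ✓; 4 stages ⇒ order 4.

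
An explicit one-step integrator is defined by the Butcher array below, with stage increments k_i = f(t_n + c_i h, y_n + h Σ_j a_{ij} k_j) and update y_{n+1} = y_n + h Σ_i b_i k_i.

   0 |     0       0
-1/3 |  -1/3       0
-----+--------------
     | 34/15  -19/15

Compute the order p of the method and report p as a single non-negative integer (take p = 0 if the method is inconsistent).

1

b = (34/15, -19/15)
c = (0, -1/3)
Σ b_i: 34/15·1 + (-19/15)·1 = 1 ✓
b·c: (-19/15)·(-1/3) = 19/45 ≠ 1/2 ⇒ order 1.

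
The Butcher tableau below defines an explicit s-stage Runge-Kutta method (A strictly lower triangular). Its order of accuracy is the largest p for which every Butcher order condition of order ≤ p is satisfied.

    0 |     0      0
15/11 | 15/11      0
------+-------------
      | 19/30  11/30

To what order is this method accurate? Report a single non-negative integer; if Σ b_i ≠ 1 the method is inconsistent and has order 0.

2

b = (19/30, 11/30)
c = (0, 15/11)
Σ b_i: 19/30·1 + 11/30·1 = 1 ✓
b·c: 11/30·15/11 = 1/2 ✓; 2 stages ⇒ order 2.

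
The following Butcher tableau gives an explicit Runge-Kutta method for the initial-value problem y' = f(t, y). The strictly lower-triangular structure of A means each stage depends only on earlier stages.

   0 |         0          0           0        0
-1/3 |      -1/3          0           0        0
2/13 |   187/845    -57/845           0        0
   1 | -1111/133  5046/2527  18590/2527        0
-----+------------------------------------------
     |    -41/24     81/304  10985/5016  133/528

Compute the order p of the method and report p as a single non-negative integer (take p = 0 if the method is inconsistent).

4

b = (-41/24, 81/304, 10985/5016, 133/528)
c = (0, -1/3, 2/13, 1)
Ac = (0, 0, 19/845, 62/133)
Σ b_i: (-41/24)·1 + 81/304·1 + 10985/5016·1 + 133/528·1 = 1 ✓
b·c: 81/304·(-1/3) + 10985/5016·2/13 + 133/528·1 = 1/2 ✓
b·c²: 81/304·1/9 + 10985/5016·4/169 + 133/528·1 = 1/3 ✓
b·Ac: 10985/5016·19/845 + 133/528·62/133 = 1/6 ✓
b·c³: 81/304·(-1/27) + 10985/5016·8/2197 + 133/528·1 = 1/4 ✓
b·(c∘Ac): 10985/5016·38/10985 + 133/528·62/133 = 1/8 ✓
b·Ac²: 10985/5016·(-19/2535) + 133/528·158/399 = 1/12 ✓
b·A²c: 133/528·22/133 = 1/24 ✓; 4 stages ⇒ order 4.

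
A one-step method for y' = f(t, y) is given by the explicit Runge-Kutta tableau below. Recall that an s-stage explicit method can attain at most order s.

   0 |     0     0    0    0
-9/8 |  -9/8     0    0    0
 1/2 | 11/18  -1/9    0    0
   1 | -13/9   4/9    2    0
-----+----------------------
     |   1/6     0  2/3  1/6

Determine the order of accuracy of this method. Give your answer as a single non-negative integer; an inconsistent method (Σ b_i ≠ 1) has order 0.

b = (1/6, 0, 2/3, 1/6)
c = (0, -9/8, 1/2, 1)
Ac = (0, 0, 1/8, 1/2)
Σ b_i: 1/6·1 + 2/3·1 + 1/6·1 = 1 ✓
b·c: 2/3·1/2 + 1/6·1 = 1/2 ✓
b·c²: 2/3·1/4 + 1/6·1 = 1/3 ✓
b·Ac: 2/3·1/8 + 1/6·1/2 = 1/6 ✓
b·c³: 2/3·1/8 + 1/6·1 = 1/4 ✓
b·(c∘Ac): 2/3·1/16 + 1/6·1/2 = 1/8 ✓
b·Ac²: 2/3·(-9/64) + 1/6·17/16 = 1/12 ✓
b·A²c: 1/6·1/4 = 1/24 ✓; 4 stages ⇒ order 4.

4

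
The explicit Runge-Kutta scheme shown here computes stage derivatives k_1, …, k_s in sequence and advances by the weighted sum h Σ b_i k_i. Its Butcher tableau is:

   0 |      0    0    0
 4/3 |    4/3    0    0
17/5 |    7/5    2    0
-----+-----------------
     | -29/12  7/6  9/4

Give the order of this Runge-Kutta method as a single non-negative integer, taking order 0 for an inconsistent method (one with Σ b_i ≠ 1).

1

b = (-29/12, 7/6, 9/4)
c = (0, 4/3, 17/5)
Ac = (0, 0, 8/3)
Σ b_i: (-29/12)·1 + 7/6·1 + 9/4·1 = 1 ✓
b·c: 7/6·4/3 + 9/4·17/5 = 1657/180 ≠ 1/2 ⇒ order 1.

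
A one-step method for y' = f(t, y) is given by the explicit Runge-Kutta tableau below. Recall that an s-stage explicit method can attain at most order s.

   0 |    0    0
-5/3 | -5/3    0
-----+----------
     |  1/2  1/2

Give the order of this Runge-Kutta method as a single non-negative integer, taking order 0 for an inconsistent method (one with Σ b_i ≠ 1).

b = (1/2, 1/2)
c = (0, -5/3)
Σ b_i: 1/2·1 + 1/2·1 = 1 ✓
b·c: 1/2·(-5/3) = -5/6 ≠ 1/2 ⇒ order 1.

1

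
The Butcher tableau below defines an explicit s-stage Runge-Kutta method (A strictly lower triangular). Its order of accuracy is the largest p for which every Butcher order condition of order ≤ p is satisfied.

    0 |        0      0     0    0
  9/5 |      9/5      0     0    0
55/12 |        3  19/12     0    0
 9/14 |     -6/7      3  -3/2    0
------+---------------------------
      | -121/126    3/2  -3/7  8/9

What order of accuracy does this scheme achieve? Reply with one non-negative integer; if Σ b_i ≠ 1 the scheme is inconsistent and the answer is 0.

1

b = (-121/126, 3/2, -3/7, 8/9)
c = (0, 9/5, 55/12, 9/14)
Ac = (0, 0, 57/20, -59/40)
Σ b_i: (-121/126)·1 + 3/2·1 + (-3/7)·1 + 8/9·1 = 1 ✓
b·c: 3/2·9/5 + (-3/7)·55/12 + 8/9·9/14 = 183/140 ≠ 1/2 ⇒ order 1.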